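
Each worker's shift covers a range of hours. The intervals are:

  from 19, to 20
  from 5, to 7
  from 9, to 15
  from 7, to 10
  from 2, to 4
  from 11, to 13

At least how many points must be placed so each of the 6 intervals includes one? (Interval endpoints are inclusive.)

Sort by right endpoint; whenever an interval is uncovered, place a point at its right end.
By right end: [2,4]  [5,7]  [7,10]  [11,13]  [9,15]  [19,20]
[2,4] uncovered → point at 4; [5,7] uncovered → point at 7; [11,13] uncovered → point at 13; [19,20] uncovered → point at 20.
Points: 4, 7, 13, 20 (4 total).

4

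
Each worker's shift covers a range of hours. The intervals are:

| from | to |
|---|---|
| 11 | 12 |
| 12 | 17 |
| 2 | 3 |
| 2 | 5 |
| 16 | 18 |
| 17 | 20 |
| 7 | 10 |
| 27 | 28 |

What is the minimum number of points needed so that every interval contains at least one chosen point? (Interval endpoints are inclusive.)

Sorted: [2,3] [2,5] [7,10] [11,12] [12,17] [16,18] [17,20] [27,28]
{[2,3],[2,5]} hit by 3; {[7,10]} hit by 10; {[11,12],[12,17]} hit by 12; {[16,18],[17,20]} hit by 18; {[27,28]} hit by 28.
Points: 3, 10, 12, 18, 28 (5 total).

5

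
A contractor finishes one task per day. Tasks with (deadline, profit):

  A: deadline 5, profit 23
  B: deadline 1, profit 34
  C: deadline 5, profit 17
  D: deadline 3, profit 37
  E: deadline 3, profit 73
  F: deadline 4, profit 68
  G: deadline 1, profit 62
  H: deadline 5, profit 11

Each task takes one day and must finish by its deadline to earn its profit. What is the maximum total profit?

Profit order: E=73 F=68 G=62 D=37 B=34 A=23 C=17 H=11
Assign: E→slot 3, F→slot 4, G→slot 1, D→slot 2, B skipped, A→slot 5, C skipped, H skipped.
Slots: [1:G] [2:D] [3:E] [4:F] [5:A]
Profit = 62 + 37 + 73 + 68 + 23 = 263

263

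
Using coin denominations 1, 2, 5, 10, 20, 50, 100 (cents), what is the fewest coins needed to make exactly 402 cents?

5

Use the largest denomination that fits, subtract, and repeat.
402 = 4×100 + 1×2
Total coins = 4 + 1 = 5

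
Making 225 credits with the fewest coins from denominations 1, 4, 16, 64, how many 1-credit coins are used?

1

Use the largest denomination that fits, subtract, and repeat.
225 = 3×64 + 2×16 + 1×1
Count of 1: 1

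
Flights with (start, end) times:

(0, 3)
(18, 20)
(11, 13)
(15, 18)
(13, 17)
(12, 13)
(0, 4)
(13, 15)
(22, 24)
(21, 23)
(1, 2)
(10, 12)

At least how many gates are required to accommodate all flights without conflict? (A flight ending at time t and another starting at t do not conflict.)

Count concurrent intervals with a sweep; the peak is the room count.
Events (time:±→running): 0:+→1 0:+→2 1:+→3 … peak 3.

3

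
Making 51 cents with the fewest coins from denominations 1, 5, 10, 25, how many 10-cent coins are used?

Greedy: take as many of the largest coin as possible, then repeat with the remainder.
51 = 2×25 + 1×1
Count of 10: 0

0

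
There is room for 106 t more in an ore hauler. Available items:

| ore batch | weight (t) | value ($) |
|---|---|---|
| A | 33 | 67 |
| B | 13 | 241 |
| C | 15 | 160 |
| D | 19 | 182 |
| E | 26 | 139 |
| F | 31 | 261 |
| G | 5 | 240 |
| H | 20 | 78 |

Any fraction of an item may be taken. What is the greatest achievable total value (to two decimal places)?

1206.96

Sort by value per unit weight and fill in that order.
Order: G (240/5=48.00) > B (241/13=18.54) > C (160/15=10.67) > D (182/19=9.58) > F (261/31=8.42) > E (139/26=5.35) > H (78/20=3.90) > A (67/33=2.03)
Fill: take G (5 @ 240) → take B (13 @ 241) → take C (15 @ 160) → take D (19 @ 182) → take F (31 @ 261) → take 23/26 of E → 122.96; 106/106 used.
Total value = 1206.96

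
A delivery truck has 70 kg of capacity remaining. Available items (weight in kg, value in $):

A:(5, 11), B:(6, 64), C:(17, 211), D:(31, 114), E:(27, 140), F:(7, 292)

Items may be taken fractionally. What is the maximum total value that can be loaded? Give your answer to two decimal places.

Greedy by value/weight ratio, highest first.
Ratios (sorted): F 41.71, C 12.41, B 10.67, E 5.19, D 3.68, A 2.20
take F (7 @ 292); take C (17 @ 211); take B (6 @ 64); take E (27 @ 140); take 13/31 of D → 47.81. Capacity used 70/70.
Total value = 754.81

754.81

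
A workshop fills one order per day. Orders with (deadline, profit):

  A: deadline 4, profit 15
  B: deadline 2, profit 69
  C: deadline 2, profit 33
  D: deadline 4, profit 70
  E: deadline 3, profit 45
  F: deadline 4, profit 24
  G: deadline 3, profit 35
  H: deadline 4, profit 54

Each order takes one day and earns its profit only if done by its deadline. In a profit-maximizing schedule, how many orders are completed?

Take jobs in profit order; each goes to the latest open slot no later than its deadline.
By profit: D(d4,70), B(d2,69), H(d4,54), E(d3,45), G(d3,35), C(d2,33), F(d4,24), A(d4,15)
D→slot 4; B→slot 2; H→slot 3; E→slot 1; G skipped; C skipped; F skipped; A skipped.
4 of 8 scheduled.

4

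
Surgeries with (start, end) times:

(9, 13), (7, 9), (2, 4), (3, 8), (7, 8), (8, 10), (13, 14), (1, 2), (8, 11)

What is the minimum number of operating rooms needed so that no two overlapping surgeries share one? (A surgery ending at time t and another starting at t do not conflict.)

3

Count concurrent intervals with a sweep; the peak is the room count.
Events (time:±→running): 1:+→1 2:-→0 2:+→1 3:+→2 4:-→1 7:+→2 7:+→3 … peak 3.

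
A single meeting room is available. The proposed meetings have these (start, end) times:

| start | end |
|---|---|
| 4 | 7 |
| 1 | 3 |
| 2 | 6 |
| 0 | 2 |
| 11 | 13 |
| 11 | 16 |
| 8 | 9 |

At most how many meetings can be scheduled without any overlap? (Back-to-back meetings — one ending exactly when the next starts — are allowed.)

4

By end time: (0,2), (1,3), (2,6), (4,7), (8,9), (11,13), (11,16).
Pick (0,2); next start ≥ 2 → (2,6); next start ≥ 6 → (8,9); next start ≥ 9 → (11,13).
Selected 4 meetings.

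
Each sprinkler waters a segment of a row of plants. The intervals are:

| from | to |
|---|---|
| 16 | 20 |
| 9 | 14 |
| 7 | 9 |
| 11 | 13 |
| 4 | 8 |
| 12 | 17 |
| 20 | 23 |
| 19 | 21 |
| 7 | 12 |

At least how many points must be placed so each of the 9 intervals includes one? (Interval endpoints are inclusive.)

3

Process intervals by earliest right end; each time one isn't hit yet, stab at its right endpoint.
Sorted: [4,8] [7,9] [7,12] [11,13] [9,14] [12,17] [16,20] [19,21] [20,23]
{[4,8],[7,9],[7,12]} hit by 8; {[11,13],[9,14],[12,17]} hit by 13; {[16,20],[19,21],[20,23]} hit by 20.
Points: 8, 13, 20 (3 total).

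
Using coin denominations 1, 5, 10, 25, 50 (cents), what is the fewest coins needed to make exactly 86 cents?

4

86 − 1×50→36 − 1×25→11 − 1×10→1 − 1×1→0
Total coins = 1 + 1 + 1 + 1 = 4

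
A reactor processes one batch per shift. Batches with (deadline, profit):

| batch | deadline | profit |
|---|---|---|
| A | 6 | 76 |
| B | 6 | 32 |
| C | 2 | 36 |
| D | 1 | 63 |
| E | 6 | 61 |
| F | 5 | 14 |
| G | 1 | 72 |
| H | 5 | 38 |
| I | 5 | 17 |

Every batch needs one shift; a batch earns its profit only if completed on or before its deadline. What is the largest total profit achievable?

315

Sort by profit descending; place each in the latest free slot ≤ its deadline.
Profit order: A=76 G=72 D=63 E=61 H=38 C=36 B=32 I=17 F=14
Assign: A→slot 6, G→slot 1, D skipped, E→slot 5, H→slot 4, C→slot 2, B→slot 3, I skipped, F skipped.
Slots: [1:G] [2:C] [3:B] [4:H] [5:E] [6:A]
Profit = 72 + 36 + 32 + 38 + 61 + 76 = 315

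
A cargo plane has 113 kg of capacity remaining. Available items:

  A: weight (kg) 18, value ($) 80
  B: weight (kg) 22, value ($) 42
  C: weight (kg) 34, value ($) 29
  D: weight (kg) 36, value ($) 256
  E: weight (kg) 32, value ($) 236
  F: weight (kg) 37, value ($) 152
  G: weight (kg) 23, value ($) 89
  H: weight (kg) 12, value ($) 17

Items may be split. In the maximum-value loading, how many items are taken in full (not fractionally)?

Ratios (sorted): E 7.38, D 7.11, A 4.44, F 4.11, G 3.87, B 1.91, H 1.42, C 0.85
take E (32 @ 236); take D (36 @ 256); take A (18 @ 80); take 27/37 of F → 110.92. Capacity used 113/113.
3 item(s) taken whole; one partial (take 27/37 of F).

3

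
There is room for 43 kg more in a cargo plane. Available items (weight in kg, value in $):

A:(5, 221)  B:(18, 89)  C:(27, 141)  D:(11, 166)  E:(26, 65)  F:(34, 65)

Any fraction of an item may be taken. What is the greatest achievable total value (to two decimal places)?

Greedy by value/weight ratio, highest first.
Ratios (sorted): A 44.20, D 15.09, C 5.22, B 4.94, E 2.50, F 1.91
take A (5 @ 221); take D (11 @ 166); take C (27 @ 141). Capacity used 43/43.
Total value = 528.00

528.00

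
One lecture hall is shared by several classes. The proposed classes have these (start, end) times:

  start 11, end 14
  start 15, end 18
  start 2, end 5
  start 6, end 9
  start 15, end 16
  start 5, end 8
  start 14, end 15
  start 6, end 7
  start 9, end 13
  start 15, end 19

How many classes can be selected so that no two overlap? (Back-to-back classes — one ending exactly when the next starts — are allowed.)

5

By end time: (2,5), (6,7), (5,8), (6,9), (9,13), (11,14), (14,15), (15,16), (15,18), (15,19).
Pick (2,5); next start ≥ 5 → (6,7); next start ≥ 7 → (9,13); next start ≥ 13 → (14,15); next start ≥ 15 → (15,16).
Selected 5 classes.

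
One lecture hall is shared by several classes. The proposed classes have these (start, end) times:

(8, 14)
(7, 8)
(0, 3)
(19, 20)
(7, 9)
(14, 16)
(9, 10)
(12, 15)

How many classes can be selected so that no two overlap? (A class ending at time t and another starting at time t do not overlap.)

Sorted by end: (0,3)  (7,8)  (7,9)  (9,10)  (8,14)  (12,15)  (14,16)  (19,20)
take (0,3); take (7,8); take (9,10); take (12,15); skip (14,16); take (19,20).
Selected 5 classes.

5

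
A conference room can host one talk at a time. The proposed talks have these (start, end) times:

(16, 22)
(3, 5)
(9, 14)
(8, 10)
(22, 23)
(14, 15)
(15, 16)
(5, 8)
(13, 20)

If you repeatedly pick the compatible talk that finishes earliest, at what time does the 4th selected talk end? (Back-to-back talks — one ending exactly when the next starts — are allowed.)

15

Sort by end time and greedily take each interval whose start is ≥ the last chosen end.
By end time: (3,5), (5,8), (8,10), (9,14), (14,15), (15,16), (13,20), (16,22), (22,23).
Pick (3,5); next start ≥ 5 → (5,8); next start ≥ 8 → (8,10); next start ≥ 10 → (14,15); next start ≥ 15 → (15,16); next start ≥ 16 → (16,22); next start ≥ 22 → (22,23).
Selected: (3,5) (5,8) (8,10) (14,15) (15,16) (16,22) (22,23)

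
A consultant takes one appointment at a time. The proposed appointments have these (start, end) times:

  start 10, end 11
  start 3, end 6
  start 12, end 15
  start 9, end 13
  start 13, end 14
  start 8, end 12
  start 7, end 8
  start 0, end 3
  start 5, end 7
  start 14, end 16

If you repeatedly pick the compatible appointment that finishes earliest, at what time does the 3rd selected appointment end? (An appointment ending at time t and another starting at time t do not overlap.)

8

Greedy by earliest finish: after sorting by end time, pick each interval compatible with the last pick.
Sorted by end: (0,3)  (3,6)  (5,7)  (7,8)  (10,11)  (8,12)  (9,13)  (13,14)  (12,15)  (14,16)
take (0,3); take (3,6); skip (5,7); take (7,8); take (10,11); skip (9,13); take (13,14); skip (12,15); take (14,16).
Selected: (0,3) (3,6) (7,8) (10,11) (13,14) (14,16)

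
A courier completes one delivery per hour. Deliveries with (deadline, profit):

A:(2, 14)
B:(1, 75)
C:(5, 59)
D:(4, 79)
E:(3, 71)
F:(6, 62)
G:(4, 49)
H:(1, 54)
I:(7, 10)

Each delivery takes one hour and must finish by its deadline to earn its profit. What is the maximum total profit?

By profit: D(d4,79), B(d1,75), E(d3,71), F(d6,62), C(d5,59), H(d1,54), G(d4,49), A(d2,14), I(d7,10)
D→slot 4; B→slot 1; E→slot 3; F→slot 6; C→slot 5; H skipped; G→slot 2; A skipped; I→slot 7.
Profit = 75 + 49 + 71 + 79 + 59 + 62 + 10 = 405

405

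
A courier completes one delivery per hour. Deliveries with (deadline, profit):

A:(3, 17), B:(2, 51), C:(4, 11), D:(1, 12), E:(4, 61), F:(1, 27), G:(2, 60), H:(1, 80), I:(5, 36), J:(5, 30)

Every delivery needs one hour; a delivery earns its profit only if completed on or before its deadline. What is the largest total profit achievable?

267

Profit order: H=80 E=61 G=60 B=51 I=36 J=30 F=27 A=17 D=12 C=11
Assign: H→slot 1, E→slot 4, G→slot 2, B skipped, I→slot 5, J→slot 3, F skipped, A skipped, D skipped, C skipped.
Slots: [1:H] [2:G] [3:J] [4:E] [5:I]
Profit = 80 + 60 + 30 + 61 + 36 = 267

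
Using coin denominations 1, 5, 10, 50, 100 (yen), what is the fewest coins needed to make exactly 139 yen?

Greedy: take as many of the largest coin as possible, then repeat with the remainder.
139 = 1×100 + 3×10 + 1×5 + 4×1
Total coins = 1 + 3 + 1 + 4 = 9

9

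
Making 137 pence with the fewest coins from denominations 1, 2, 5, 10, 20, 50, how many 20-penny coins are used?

Greedy: take as many of the largest coin as possible, then repeat with the remainder.
137 − 2×50→37 − 1×20→17 − 1×10→7 − 1×5→2 − 1×2→0
Count of 20: 1

1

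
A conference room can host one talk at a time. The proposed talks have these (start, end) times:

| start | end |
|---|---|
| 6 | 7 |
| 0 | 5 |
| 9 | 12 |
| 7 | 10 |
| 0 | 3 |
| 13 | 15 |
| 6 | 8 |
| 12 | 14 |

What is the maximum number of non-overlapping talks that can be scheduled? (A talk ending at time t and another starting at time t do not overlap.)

4

Greedy by earliest finish: after sorting by end time, pick each interval compatible with the last pick.
Sorted by end: (0,3)  (0,5)  (6,7)  (6,8)  (7,10)  (9,12)  (12,14)  (13,15)
take (0,3); skip (0,5); take (6,7); skip (6,8); take (7,10); skip (9,12); take (12,14); skip (13,15).
Selected 4 talks.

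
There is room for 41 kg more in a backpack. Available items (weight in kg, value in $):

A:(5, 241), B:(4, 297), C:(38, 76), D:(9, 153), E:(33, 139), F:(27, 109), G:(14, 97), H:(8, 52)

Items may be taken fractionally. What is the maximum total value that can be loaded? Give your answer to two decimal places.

844.21

Sort by value per unit weight and fill in that order.
Ratios (sorted): B 74.25, A 48.20, D 17.00, G 6.93, H 6.50, E 4.21, F 4.04, C 2.00
take B (4 @ 297); take A (5 @ 241); take D (9 @ 153); take G (14 @ 97); take H (8 @ 52); take 1/33 of E → 4.21. Capacity used 41/41.
Total value = 844.21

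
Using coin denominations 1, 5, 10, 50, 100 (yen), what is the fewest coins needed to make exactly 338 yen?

10

Greedy: take as many of the largest coin as possible, then repeat with the remainder.
338 − 3×100→38 − 3×10→8 − 1×5→3 − 3×1→0
Total coins = 3 + 3 + 1 + 3 = 10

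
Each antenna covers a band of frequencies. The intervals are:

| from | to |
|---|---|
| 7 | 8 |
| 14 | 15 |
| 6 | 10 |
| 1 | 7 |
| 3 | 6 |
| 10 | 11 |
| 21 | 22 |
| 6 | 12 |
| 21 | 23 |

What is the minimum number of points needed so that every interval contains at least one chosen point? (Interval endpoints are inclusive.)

5

Sorted: [3,6] [1,7] [7,8] [6,10] [10,11] [6,12] [14,15] [21,22] [21,23]
{[3,6],[1,7]} hit by 6; {[7,8],[6,10]} hit by 8; {[10,11],[6,12]} hit by 11; {[14,15]} hit by 15; {[21,22],[21,23]} hit by 22.
Points: 6, 8, 11, 15, 22 (5 total).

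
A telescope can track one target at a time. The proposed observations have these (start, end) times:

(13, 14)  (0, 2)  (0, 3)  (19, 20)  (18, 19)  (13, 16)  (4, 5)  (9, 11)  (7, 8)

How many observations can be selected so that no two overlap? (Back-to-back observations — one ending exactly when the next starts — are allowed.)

Greedy by earliest finish: after sorting by end time, pick each interval compatible with the last pick.
By end time: (0,2), (0,3), (4,5), (7,8), (9,11), (13,14), (13,16), (18,19), (19,20).
Pick (0,2); next start ≥ 2 → (4,5); next start ≥ 5 → (7,8); next start ≥ 8 → (9,11); next start ≥ 11 → (13,14); next start ≥ 14 → (18,19); next start ≥ 19 → (19,20).
Selected 7 observations.

7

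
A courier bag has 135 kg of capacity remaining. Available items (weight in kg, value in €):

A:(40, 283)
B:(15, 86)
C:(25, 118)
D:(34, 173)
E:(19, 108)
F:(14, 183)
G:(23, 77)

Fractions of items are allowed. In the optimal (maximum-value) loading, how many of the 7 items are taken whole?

5

Sort by value per unit weight and fill in that order.
Order: F (183/14=13.07) > A (283/40=7.08) > B (86/15=5.73) > E (108/19=5.68) > D (173/34=5.09) > C (118/25=4.72) > G (77/23=3.35)
Fill: take F (14 @ 183) → take A (40 @ 283) → take B (15 @ 86) → take E (19 @ 108) → take D (34 @ 173) → take 13/25 of C → 61.36; 135/135 used.
5 item(s) taken whole; one partial (take 13/25 of C).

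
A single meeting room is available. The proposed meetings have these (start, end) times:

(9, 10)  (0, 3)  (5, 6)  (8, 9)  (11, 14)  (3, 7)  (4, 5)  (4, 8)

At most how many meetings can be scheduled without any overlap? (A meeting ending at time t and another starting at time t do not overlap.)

6

Order by finish time; keep every interval that doesn't clash with the previous kept one.
Sorted by end: (0,3)  (4,5)  (5,6)  (3,7)  (4,8)  (8,9)  (9,10)  (11,14)
take (0,3); take (4,5); take (5,6); take (8,9); take (9,10); take (11,14).
Selected 6 meetings.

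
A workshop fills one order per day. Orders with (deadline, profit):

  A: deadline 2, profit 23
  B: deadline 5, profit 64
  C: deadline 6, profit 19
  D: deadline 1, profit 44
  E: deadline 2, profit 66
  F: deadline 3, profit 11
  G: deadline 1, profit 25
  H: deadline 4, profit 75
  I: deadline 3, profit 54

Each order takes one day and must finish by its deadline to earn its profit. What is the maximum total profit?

Take jobs in profit order; each goes to the latest open slot no later than its deadline.
Profit order: H=75 E=66 B=64 I=54 D=44 G=25 A=23 C=19 F=11
Assign: H→slot 4, E→slot 2, B→slot 5, I→slot 3, D→slot 1, G skipped, A skipped, C→slot 6, F skipped.
Slots: [1:D] [2:E] [3:I] [4:H] [5:B] [6:C]
Profit = 44 + 66 + 54 + 75 + 64 + 19 = 322

322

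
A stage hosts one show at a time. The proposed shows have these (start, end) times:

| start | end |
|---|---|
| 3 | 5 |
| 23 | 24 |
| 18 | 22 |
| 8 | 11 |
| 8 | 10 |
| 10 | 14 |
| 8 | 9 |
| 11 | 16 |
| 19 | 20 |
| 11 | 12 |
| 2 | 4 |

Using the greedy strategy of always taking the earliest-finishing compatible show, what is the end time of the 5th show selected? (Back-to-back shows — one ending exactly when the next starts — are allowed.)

24

Greedy by earliest finish: after sorting by end time, pick each interval compatible with the last pick.
Sorted by end: (2,4)  (3,5)  (8,9)  (8,10)  (8,11)  (11,12)  (10,14)  (11,16)  (19,20)  (18,22)  (23,24)
take (2,4); take (8,9); skip (8,11); take (11,12); take (19,20); skip (18,22); take (23,24).
Selected: (2,4) (8,9) (11,12) (19,20) (23,24)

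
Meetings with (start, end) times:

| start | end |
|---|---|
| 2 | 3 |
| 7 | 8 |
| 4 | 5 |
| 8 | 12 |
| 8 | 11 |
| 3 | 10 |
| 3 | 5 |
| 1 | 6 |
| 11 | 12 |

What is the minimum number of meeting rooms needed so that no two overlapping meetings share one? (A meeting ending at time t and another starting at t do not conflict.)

4

Events (time:±→running): 1:+→1 2:+→2 3:-→1 3:+→2 3:+→3 4:+→4 … peak 4.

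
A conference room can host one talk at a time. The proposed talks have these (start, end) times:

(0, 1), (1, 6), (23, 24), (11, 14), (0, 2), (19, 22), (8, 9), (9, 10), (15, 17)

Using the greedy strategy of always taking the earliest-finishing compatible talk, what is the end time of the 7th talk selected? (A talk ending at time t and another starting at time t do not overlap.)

22

Sorted by end: (0,1)  (0,2)  (1,6)  (8,9)  (9,10)  (11,14)  (15,17)  (19,22)  (23,24)
take (0,1); take (1,6); take (8,9); take (9,10); take (11,14); take (15,17); take (19,22); take (23,24).
Selected: (0,1) (1,6) (8,9) (9,10) (11,14) (15,17) (19,22) (23,24)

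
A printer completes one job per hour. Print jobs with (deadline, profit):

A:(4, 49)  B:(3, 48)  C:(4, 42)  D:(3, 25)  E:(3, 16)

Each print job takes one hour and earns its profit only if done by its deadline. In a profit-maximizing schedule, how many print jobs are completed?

By profit: A(d4,49), B(d3,48), C(d4,42), D(d3,25), E(d3,16)
A→slot 4; B→slot 3; C→slot 2; D→slot 1; E skipped.
4 of 5 scheduled.

4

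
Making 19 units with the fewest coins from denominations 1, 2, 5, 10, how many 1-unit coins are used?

Greedy: take as many of the largest coin as possible, then repeat with the remainder.
19 = 1×10 + 1×5 + 2×2
Count of 1: 0

0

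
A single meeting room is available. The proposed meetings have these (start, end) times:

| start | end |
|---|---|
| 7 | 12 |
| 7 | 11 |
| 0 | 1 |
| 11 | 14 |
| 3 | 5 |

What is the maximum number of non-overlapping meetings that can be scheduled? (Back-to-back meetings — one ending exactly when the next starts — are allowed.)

Order by finish time; keep every interval that doesn't clash with the previous kept one.
Sorted by end: (0,1)  (3,5)  (7,11)  (7,12)  (11,14)
take (0,1); take (3,5); take (7,11); skip (7,12); take (11,14).
Selected 4 meetings.

4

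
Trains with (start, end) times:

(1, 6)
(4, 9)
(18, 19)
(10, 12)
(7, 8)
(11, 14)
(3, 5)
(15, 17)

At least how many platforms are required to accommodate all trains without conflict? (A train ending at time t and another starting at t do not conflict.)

3

The answer is the maximum number of intervals overlapping at any instant.
starts: [1, 3, 4, 7, 10, 11, 15, 18]
ends:   [5, 6, 8, 9, 12, 14, 17, 19]
s1→1 s3→2 s4→3  — peak 3.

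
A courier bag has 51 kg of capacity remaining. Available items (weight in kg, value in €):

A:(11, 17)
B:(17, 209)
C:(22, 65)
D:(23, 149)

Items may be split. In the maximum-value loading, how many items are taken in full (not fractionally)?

Greedy by value/weight ratio, highest first.
Order: B (209/17=12.29) > D (149/23=6.48) > C (65/22=2.95) > A (17/11=1.55)
Fill: take B (17 @ 209) → take D (23 @ 149) → take 11/22 of C → 32.50; 51/51 used.
2 item(s) taken whole; one partial (take 11/22 of C).

2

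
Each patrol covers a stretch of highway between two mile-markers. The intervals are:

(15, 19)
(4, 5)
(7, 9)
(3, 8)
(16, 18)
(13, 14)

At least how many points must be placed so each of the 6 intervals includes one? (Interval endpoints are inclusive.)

Sort by right endpoint; whenever an interval is uncovered, place a point at its right end.
Sorted: [4,5] [3,8] [7,9] [13,14] [16,18] [15,19]
{[4,5],[3,8]} hit by 5; {[7,9]} hit by 9; {[13,14]} hit by 14; {[16,18],[15,19]} hit by 18.
Points: 5, 9, 14, 18 (4 total).

4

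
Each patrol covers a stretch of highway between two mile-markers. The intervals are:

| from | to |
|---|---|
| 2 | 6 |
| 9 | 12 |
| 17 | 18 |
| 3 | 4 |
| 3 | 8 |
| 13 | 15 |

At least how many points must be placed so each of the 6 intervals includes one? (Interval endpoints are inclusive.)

4

Sort by right endpoint; whenever an interval is uncovered, place a point at its right end.
Sorted: [3,4] [2,6] [3,8] [9,12] [13,15] [17,18]
{[3,4],[2,6],[3,8]} hit by 4; {[9,12]} hit by 12; {[13,15]} hit by 15; {[17,18]} hit by 18.
Points: 4, 12, 15, 18 (4 total).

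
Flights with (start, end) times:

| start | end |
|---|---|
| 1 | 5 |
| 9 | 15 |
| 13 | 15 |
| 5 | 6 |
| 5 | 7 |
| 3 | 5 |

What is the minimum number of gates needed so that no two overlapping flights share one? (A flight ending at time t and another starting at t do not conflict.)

2

The answer is the maximum number of intervals overlapping at any instant.
Events (time:±→running): 1:+→1 3:+→2 … peak 2.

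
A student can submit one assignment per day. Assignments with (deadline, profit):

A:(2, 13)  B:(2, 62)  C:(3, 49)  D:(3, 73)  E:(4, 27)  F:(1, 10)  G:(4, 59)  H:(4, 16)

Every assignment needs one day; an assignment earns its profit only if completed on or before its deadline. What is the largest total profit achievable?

Sort by profit descending; place each in the latest free slot ≤ its deadline.
Profit order: D=73 B=62 G=59 C=49 E=27 H=16 A=13 F=10
Assign: D→slot 3, B→slot 2, G→slot 4, C→slot 1, E skipped, H skipped, A skipped, F skipped.
Slots: [1:C] [2:B] [3:D] [4:G]
Profit = 49 + 62 + 73 + 59 = 243

243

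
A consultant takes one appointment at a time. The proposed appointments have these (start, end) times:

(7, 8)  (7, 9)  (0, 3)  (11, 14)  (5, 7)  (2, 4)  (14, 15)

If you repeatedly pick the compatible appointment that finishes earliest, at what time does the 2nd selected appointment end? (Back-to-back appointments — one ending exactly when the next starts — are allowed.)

Greedy by earliest finish: after sorting by end time, pick each interval compatible with the last pick.
Sorted by end: (0,3)  (2,4)  (5,7)  (7,8)  (7,9)  (11,14)  (14,15)
take (0,3); skip (2,4); take (5,7); take (7,8); take (11,14); take (14,15).
Selected: (0,3) (5,7) (7,8) (11,14) (14,15)

7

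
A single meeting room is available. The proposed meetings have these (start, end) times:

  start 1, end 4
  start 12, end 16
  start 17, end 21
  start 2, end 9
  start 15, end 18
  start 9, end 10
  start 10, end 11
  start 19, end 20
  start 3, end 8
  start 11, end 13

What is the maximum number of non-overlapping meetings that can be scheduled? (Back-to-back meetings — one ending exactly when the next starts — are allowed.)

Order by finish time; keep every interval that doesn't clash with the previous kept one.
Sorted by end: (1,4)  (3,8)  (2,9)  (9,10)  (10,11)  (11,13)  (12,16)  (15,18)  (19,20)  (17,21)
take (1,4); skip (3,8); skip (2,9); take (9,10); take (10,11); take (11,13); take (15,18); take (19,20).
Selected 6 meetings.

6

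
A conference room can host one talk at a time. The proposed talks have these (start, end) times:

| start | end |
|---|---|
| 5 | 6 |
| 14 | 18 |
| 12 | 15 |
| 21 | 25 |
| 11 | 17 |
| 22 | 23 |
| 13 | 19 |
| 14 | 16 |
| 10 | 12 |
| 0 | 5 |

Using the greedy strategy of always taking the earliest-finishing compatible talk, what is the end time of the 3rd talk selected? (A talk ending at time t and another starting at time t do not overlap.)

By end time: (0,5), (5,6), (10,12), (12,15), (14,16), (11,17), (14,18), (13,19), (22,23), (21,25).
Pick (0,5); next start ≥ 5 → (5,6); next start ≥ 6 → (10,12); next start ≥ 12 → (12,15); next start ≥ 15 → (22,23).
Selected: (0,5) (5,6) (10,12) (12,15) (22,23)

12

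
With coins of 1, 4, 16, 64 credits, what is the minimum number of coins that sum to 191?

191 − 2×64→63 − 3×16→15 − 3×4→3 − 3×1→0
Total coins = 2 + 3 + 3 + 3 = 11

11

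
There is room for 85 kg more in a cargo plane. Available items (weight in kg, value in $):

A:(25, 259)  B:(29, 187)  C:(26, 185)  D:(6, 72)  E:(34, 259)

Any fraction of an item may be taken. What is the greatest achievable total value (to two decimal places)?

732.31

Greedy by value/weight ratio, highest first.
Ratios (sorted): D 12.00, A 10.36, E 7.62, C 7.12, B 6.45
take D (6 @ 72); take A (25 @ 259); take E (34 @ 259); take 20/26 of C → 142.31. Capacity used 85/85.
Total value = 732.31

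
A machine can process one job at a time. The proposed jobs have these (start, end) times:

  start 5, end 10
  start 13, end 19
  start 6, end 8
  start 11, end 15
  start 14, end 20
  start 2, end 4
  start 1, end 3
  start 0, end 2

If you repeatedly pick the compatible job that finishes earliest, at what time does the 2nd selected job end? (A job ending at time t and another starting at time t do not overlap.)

Sorted by end: (0,2)  (1,3)  (2,4)  (6,8)  (5,10)  (11,15)  (13,19)  (14,20)
take (0,2); take (2,4); take (6,8); take (11,15); skip (13,19).
Selected: (0,2) (2,4) (6,8) (11,15)

4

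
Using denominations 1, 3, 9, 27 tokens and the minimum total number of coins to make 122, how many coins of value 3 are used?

1

122 = 4×27 + 1×9 + 1×3 + 2×1
Count of 3: 1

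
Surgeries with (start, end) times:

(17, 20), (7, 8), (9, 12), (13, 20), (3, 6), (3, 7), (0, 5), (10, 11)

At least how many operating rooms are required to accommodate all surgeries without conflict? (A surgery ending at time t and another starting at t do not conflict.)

3

Count concurrent intervals with a sweep; the peak is the room count.
Events (time:±→running): 0:+→1 3:+→2 3:+→3 … peak 3.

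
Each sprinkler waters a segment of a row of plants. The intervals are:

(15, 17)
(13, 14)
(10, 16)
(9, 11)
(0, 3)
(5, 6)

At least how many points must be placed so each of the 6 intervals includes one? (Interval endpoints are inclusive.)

5

Sorted: [0,3] [5,6] [9,11] [13,14] [10,16] [15,17]
{[0,3]} hit by 3; {[5,6]} hit by 6; {[9,11]} hit by 11; {[13,14],[10,16]} hit by 14; {[15,17]} hit by 17.
Points: 3, 6, 11, 14, 17 (5 total).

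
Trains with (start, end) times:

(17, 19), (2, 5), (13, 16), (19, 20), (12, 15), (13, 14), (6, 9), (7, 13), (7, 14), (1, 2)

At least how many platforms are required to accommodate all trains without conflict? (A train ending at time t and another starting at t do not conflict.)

Count concurrent intervals with a sweep; the peak is the room count.
starts: [1, 2, 6, 7, 7, 12, 13, 13, 17, 19]
ends:   [2, 5, 9, 13, 14, 14, 15, 16, 19, 20]
s1→1 e2→0 s2→1 e5→0 s6→1 s7→2 s7→3 e9→2 s12→3 e13→2 s13→3 s13→4  — peak 4.

4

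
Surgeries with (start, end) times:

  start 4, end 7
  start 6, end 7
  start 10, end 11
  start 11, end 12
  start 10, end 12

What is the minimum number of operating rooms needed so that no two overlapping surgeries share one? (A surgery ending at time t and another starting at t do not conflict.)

2

starts: [4, 6, 10, 10, 11]
ends:   [7, 7, 11, 12, 12]
s4→1 s6→2  — peak 2.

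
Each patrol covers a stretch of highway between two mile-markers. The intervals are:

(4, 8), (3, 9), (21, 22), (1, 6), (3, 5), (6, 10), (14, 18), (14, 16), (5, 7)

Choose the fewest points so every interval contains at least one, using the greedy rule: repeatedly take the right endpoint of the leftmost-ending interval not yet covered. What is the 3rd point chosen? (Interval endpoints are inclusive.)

16

Process intervals by earliest right end; each time one isn't hit yet, stab at its right endpoint.
By right end: [3,5]  [1,6]  [5,7]  [4,8]  [3,9]  [6,10]  [14,16]  [14,18]  [21,22]
[3,5] uncovered → point at 5; [6,10] uncovered → point at 10; [14,16] uncovered → point at 16; [21,22] uncovered → point at 22.
Points: 5, 10, 16, 22 (4 total).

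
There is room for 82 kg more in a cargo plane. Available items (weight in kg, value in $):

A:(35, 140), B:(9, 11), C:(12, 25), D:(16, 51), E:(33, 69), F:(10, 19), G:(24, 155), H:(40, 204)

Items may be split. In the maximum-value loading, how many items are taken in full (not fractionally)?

2

Greedy by value/weight ratio, highest first.
Ratios (sorted): G 6.46, H 5.10, A 4.00, D 3.19, E 2.09, C 2.08, F 1.90, B 1.22
take G (24 @ 155); take H (40 @ 204); take 18/35 of A → 72.00. Capacity used 82/82.
2 item(s) taken whole; one partial (take 18/35 of A).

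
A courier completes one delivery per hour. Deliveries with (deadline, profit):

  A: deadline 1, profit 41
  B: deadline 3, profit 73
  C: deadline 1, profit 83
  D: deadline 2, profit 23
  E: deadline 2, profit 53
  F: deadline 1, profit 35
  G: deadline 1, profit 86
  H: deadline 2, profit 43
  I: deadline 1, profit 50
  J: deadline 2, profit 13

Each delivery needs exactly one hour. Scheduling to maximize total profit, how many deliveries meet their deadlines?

3

By profit: G(d1,86), C(d1,83), B(d3,73), E(d2,53), I(d1,50), H(d2,43), A(d1,41), F(d1,35), D(d2,23), J(d2,13)
G→slot 1; C skipped; B→slot 3; E→slot 2; I skipped; H skipped; A skipped; F skipped; D skipped; J skipped.
3 of 10 scheduled.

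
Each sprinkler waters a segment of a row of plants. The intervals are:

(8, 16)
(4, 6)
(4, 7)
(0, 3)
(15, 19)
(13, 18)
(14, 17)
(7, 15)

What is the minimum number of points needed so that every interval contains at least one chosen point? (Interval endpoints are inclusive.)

3

By right end: [0,3]  [4,6]  [4,7]  [7,15]  [8,16]  [14,17]  [13,18]  [15,19]
[0,3] uncovered → point at 3; [4,6] uncovered → point at 6; [7,15] uncovered → point at 15.
Points: 3, 6, 15 (3 total).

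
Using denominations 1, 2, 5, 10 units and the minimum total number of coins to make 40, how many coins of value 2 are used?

0

Greedy: take as many of the largest coin as possible, then repeat with the remainder.
40 − 4×10→0
Count of 2: 0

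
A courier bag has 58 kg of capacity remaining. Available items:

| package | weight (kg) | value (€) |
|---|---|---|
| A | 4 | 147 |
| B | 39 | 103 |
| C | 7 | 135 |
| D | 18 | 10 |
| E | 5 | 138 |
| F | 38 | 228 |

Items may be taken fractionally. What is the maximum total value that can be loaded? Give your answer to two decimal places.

658.56

Order: A (147/4=36.75) > E (138/5=27.60) > C (135/7=19.29) > F (228/38=6.00) > B (103/39=2.64) > D (10/18=0.56)
Fill: take A (4 @ 147) → take E (5 @ 138) → take C (7 @ 135) → take F (38 @ 228) → take 4/39 of B → 10.56; 58/58 used.
Total value = 658.56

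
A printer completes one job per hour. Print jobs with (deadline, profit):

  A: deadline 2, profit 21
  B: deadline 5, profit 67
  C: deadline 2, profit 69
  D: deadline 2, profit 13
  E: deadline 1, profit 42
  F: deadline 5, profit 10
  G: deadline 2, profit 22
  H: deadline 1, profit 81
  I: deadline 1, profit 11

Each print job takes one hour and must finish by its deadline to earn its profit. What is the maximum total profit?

Sort by profit descending; place each in the latest free slot ≤ its deadline.
Profit order: H=81 C=69 B=67 E=42 G=22 A=21 D=13 I=11 F=10
Assign: H→slot 1, C→slot 2, B→slot 5, E skipped, G skipped, A skipped, D skipped, I skipped, F→slot 4.
Slots: [1:H] [2:C] [4:F] [5:B]
Profit = 81 + 69 + 10 + 67 = 227

227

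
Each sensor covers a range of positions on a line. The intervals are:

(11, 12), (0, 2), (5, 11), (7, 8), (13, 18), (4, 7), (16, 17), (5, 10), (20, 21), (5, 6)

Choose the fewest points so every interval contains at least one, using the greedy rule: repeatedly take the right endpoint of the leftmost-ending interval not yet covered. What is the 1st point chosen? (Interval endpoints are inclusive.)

2

Sorted: [0,2] [5,6] [4,7] [7,8] [5,10] [5,11] [11,12] [16,17] [13,18] [20,21]
{[0,2]} hit by 2; {[5,6],[4,7]} hit by 6; {[7,8],[5,10],[5,11]} hit by 8; {[11,12]} hit by 12; {[16,17],[13,18]} hit by 17; {[20,21]} hit by 21.
Points: 2, 6, 8, 12, 17, 21 (6 total).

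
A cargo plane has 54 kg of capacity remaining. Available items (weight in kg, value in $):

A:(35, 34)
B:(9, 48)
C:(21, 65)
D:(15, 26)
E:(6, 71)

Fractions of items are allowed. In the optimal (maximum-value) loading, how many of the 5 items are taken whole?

4

Greedy by value/weight ratio, highest first.
Ratios (sorted): E 11.83, B 5.33, C 3.10, D 1.73, A 0.97
take E (6 @ 71); take B (9 @ 48); take C (21 @ 65); take D (15 @ 26); take 3/35 of A → 2.91. Capacity used 54/54.
4 item(s) taken whole; one partial (take 3/35 of A).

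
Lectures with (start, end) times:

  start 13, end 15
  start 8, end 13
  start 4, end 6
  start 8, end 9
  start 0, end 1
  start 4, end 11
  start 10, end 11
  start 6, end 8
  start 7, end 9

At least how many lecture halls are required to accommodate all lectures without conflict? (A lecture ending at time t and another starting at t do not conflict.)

The answer is the maximum number of intervals overlapping at any instant.
starts: [0, 4, 4, 6, 7, 8, 8, 10, 13]
ends:   [1, 6, 8, 9, 9, 11, 11, 13, 15]
s0→1 e1→0 s4→1 s4→2 e6→1 s6→2 s7→3 e8→2 s8→3 s8→4  — peak 4.

4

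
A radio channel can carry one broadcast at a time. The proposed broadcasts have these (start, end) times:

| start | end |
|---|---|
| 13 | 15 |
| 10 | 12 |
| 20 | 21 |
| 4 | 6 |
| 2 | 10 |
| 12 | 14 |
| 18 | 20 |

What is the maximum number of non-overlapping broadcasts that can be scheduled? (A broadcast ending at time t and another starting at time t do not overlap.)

By end time: (4,6), (2,10), (10,12), (12,14), (13,15), (18,20), (20,21).
Pick (4,6); next start ≥ 6 → (10,12); next start ≥ 12 → (12,14); next start ≥ 14 → (18,20); next start ≥ 20 → (20,21).
Selected 5 broadcasts.

5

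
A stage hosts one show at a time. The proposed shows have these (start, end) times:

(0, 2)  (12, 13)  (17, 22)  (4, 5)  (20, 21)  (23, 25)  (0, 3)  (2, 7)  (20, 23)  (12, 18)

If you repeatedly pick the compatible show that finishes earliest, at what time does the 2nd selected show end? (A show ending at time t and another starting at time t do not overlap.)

By end time: (0,2), (0,3), (4,5), (2,7), (12,13), (12,18), (20,21), (17,22), (20,23), (23,25).
Pick (0,2); next start ≥ 2 → (4,5); next start ≥ 5 → (12,13); next start ≥ 13 → (20,21); next start ≥ 21 → (23,25).
Selected: (0,2) (4,5) (12,13) (20,21) (23,25)

5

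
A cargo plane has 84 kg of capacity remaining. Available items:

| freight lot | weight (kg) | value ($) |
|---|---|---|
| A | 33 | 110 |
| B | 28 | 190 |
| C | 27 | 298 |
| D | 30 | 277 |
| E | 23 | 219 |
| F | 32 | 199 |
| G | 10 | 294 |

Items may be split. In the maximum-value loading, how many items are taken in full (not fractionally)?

Sort by value per unit weight and fill in that order.
Order: G (294/10=29.40) > C (298/27=11.04) > E (219/23=9.52) > D (277/30=9.23) > B (190/28=6.79) > F (199/32=6.22) > A (110/33=3.33)
Fill: take G (10 @ 294) → take C (27 @ 298) → take E (23 @ 219) → take 24/30 of D → 221.60; 84/84 used.
3 item(s) taken whole; one partial (take 24/30 of D).

3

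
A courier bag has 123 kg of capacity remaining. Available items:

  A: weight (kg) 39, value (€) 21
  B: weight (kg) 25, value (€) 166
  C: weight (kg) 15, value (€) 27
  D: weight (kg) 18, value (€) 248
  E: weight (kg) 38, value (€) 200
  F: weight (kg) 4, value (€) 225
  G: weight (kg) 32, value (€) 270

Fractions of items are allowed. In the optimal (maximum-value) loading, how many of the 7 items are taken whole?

Greedy by value/weight ratio, highest first.
Order: F (225/4=56.25) > D (248/18=13.78) > G (270/32=8.44) > B (166/25=6.64) > E (200/38=5.26) > C (27/15=1.80) > A (21/39=0.54)
Fill: take F (4 @ 225) → take D (18 @ 248) → take G (32 @ 270) → take B (25 @ 166) → take E (38 @ 200) → take 6/15 of C → 10.80; 123/123 used.
5 item(s) taken whole; one partial (take 6/15 of C).

5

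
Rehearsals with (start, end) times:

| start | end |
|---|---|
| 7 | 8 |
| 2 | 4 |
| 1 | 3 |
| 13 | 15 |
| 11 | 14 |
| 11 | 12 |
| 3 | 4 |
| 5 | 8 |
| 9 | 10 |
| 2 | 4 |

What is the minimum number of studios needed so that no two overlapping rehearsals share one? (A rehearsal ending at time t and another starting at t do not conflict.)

3

The answer is the maximum number of intervals overlapping at any instant.
Events (time:±→running): 1:+→1 2:+→2 2:+→3 … peak 3.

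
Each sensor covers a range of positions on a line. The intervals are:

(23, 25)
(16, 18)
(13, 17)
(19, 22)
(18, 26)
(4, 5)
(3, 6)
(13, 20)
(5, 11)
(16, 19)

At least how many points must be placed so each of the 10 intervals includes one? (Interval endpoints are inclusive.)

4

By right end: [4,5]  [3,6]  [5,11]  [13,17]  [16,18]  [16,19]  [13,20]  [19,22]  [23,25]  [18,26]
[4,5] uncovered → point at 5; [13,17] uncovered → point at 17; [19,22] uncovered → point at 22; [23,25] uncovered → point at 25.
Points: 5, 17, 22, 25 (4 total).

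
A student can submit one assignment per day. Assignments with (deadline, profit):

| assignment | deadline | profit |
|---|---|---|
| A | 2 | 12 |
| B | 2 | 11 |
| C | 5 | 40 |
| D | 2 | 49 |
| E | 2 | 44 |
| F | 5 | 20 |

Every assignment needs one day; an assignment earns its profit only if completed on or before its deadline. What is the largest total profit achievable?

153

Profit order: D=49 E=44 C=40 F=20 A=12 B=11
Assign: D→slot 2, E→slot 1, C→slot 5, F→slot 4, A skipped, B skipped.
Slots: [1:E] [2:D] [4:F] [5:C]
Profit = 44 + 49 + 20 + 40 = 153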